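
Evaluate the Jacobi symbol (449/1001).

-1

449 ≡ 1 (mod 4), so quadratic reciprocity gives (449/1001) = (1001/449). Reduce: 1001 ≡ 103 (mod 449). Now have (103/449).
449 ≡ 1 (mod 4), so quadratic reciprocity gives (103/449) = (449/103). Reduce: 449 ≡ 37 (mod 103). Now have (37/103).
37 ≡ 1 (mod 4), so quadratic reciprocity gives (37/103) = (103/37). Reduce: 103 ≡ 29 (mod 37). Now have (29/37).
29 ≡ 1 (mod 4), so quadratic reciprocity gives (29/37) = (37/29). Reduce: 37 ≡ 8 (mod 29). Now have (8/29).
Factor out 2: 8 = 2^3. Since 29 ≡ 5 (mod 8), (2/29) = -1, and (2/29)^3 = -1. Now have -(1/29).
(1/29) = 1. Collecting the sign factors: -1.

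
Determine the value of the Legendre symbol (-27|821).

-1

Pull out -1: (-27|821) = (-1|821)·(27|821). Since 821 ≡ 1 (mod 4), (-1|821) = +1. Now have (27|821).
821 ≡ 1 (mod 4), so quadratic reciprocity gives (27|821) = (821|27). Reduce: 821 ≡ 11 (mod 27). Now have (11|27).
Both 11 ≡ 3 and 27 ≡ 3 (mod 4), so reciprocity gives (11|27) = -(27|11). Reduce: 27 ≡ 5 (mod 11). Now have -(5|11).
5 ≡ 1 (mod 4), so quadratic reciprocity gives (5|11) = (11|5). Reduce: 11 ≡ 1 (mod 5). Now have -(1|5).
(1|5) = 1. Collecting the sign factors: -1.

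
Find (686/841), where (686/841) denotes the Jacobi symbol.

1

Factor out 2: 686 = 2·343. Since 841 ≡ 1 (mod 8), (2/841) = +1. Now have (343/841).
841 ≡ 1 (mod 4), so quadratic reciprocity gives (343/841) = (841/343). Reduce: 841 ≡ 155 (mod 343). Now have (155/343).
Both 155 ≡ 3 and 343 ≡ 3 (mod 4), so reciprocity gives (155/343) = -(343/155). Reduce: 343 ≡ 33 (mod 155). Now have -(33/155).
33 ≡ 1 (mod 4), so quadratic reciprocity gives (33/155) = (155/33). Reduce: 155 ≡ 23 (mod 33). Now have -(23/33).
33 ≡ 1 (mod 4), so quadratic reciprocity gives (23/33) = (33/23). Reduce: 33 ≡ 10 (mod 23). Now have -(10/23).
Factor out 2: 10 = 2·5. Since 23 ≡ 7 (mod 8), (2/23) = +1. Now have -(5/23).
5 ≡ 1 (mod 4), so quadratic reciprocity gives (5/23) = (23/5). Reduce: 23 ≡ 3 (mod 5). Now have -(3/5).
5 ≡ 1 (mod 4), so quadratic reciprocity gives (3/5) = (5/3). Reduce: 5 ≡ 2 (mod 3). Now have -(2/3).
Factor out 2: 2 = 2. Since 3 ≡ 3 (mod 8), (2/3) = -1. Now have (1/3).
(1/3) = 1. Collecting the sign factors: 1.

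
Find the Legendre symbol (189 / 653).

-1

(189 / 653)
  = (653 / 189)    [QR: 189 ≡ 1 mod 4, sign kept]
  = (86 / 189)    [653 ≡ 86 mod 189]
  = -(43 / 189)    [189 ≡ 5 mod 8 ⇒ (2 / 189) = -1]
  = -(189 / 43)    [QR: 189 ≡ 1 mod 4, sign kept]
  = -(17 / 43)    [189 ≡ 17 mod 43]
  = -(43 / 17)    [QR: 17 ≡ 1 mod 4, sign kept]
  = -(9 / 17)    [43 ≡ 9 mod 17]
  = -(17 / 9)    [QR: 9 ≡ 1 mod 4, sign kept]
  = -(8 / 9)    [17 ≡ 8 mod 9]
  = -(1 / 9)    [9 ≡ 1 mod 8 ⇒ (2 / 9)^3 = +1]
  = -1    [(1 / 9) = 1]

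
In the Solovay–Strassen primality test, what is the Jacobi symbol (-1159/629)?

(-1159/629)
  = (1159/629)    [629 ≡ 1 mod 4 ⇒ (-1/629) = +1]
  = (530/629)    [1159 ≡ 530 mod 629]
  = -(265/629)    [629 ≡ 5 mod 8 ⇒ (2/629) = -1]
  = -(629/265)    [QR: 265 ≡ 1 mod 4, sign kept]
  = -(99/265)    [629 ≡ 99 mod 265]
  = -(265/99)    [QR: 265 ≡ 1 mod 4, sign kept]
  = -(67/99)    [265 ≡ 67 mod 99]
  = (99/67)    [QR: both ≡ 3 mod 4, sign flips]
  = (32/67)    [99 ≡ 32 mod 67]
  = -(1/67)    [67 ≡ 3 mod 8 ⇒ (2/67)^5 = -1]
  = -1    [(1/67) = 1]

-1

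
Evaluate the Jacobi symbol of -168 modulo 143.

(-168/143)
  = (118/143)    [-168 ≡ 118 mod 143]
  = (59/143)    [143 ≡ 7 mod 8 ⇒ (2/143) = +1]
  = -(143/59)    [QR: both ≡ 3 mod 4, sign flips]
  = -(25/59)    [143 ≡ 25 mod 59]
  = -(59/25)    [QR: 25 ≡ 1 mod 4, sign kept]
  = -(9/25)    [59 ≡ 9 mod 25]
  = -(25/9)    [QR: 9 ≡ 1 mod 4, sign kept]
  = -(7/9)    [25 ≡ 7 mod 9]
  = -(9/7)    [QR: 9 ≡ 1 mod 4, sign kept]
  = -(2/7)    [9 ≡ 2 mod 7]
  = -(1/7)    [7 ≡ 7 mod 8 ⇒ (2/7) = +1]
  = -1    [(1/7) = 1]

-1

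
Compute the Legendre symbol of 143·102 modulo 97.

1

By multiplicativity, (143·102/97) = (143/97)·(102/97).
First factor (143/97):
Reduce the numerator: 143 ≡ 46 (mod 97), so (143/97) = (46/97).
Factor out 2: 46 = 2·23. Since 97 ≡ 1 (mod 8), (2/97) = +1. Now have (23/97).
97 ≡ 1 (mod 4), so quadratic reciprocity gives (23/97) = (97/23). Reduce: 97 ≡ 5 (mod 23). Now have (5/23).
5 ≡ 1 (mod 4), so quadratic reciprocity gives (5/23) = (23/5). Reduce: 23 ≡ 3 (mod 5). Now have (3/5).
5 ≡ 1 (mod 4), so quadratic reciprocity gives (3/5) = (5/3). Reduce: 5 ≡ 2 (mod 3). Now have (2/3).
Factor out 2: 2 = 2. Since 3 ≡ 3 (mod 8), (2/3) = -1. Now have -(1/3).
(1/3) = 1. Collecting the sign factors: -1.
Second factor (102/97):
Reduce the numerator: 102 ≡ 5 (mod 97), so (102/97) = (5/97).
5 ≡ 1 (mod 4), so quadratic reciprocity gives (5/97) = (97/5). Reduce: 97 ≡ 2 (mod 5). Now have (2/5).
Factor out 2: 2 = 2. Since 5 ≡ 5 (mod 8), (2/5) = -1. Now have -(1/5).
(1/5) = 1. Collecting the sign factors: -1.
Product: (-1)·(-1) = 1.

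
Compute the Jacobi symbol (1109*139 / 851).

-1

By multiplicativity, (1109·139 / 851) = (1109 / 851)·(139 / 851).
First factor (1109 / 851):
(1109 / 851)
  = (258 / 851)    [1109 ≡ 258 mod 851]
  = -(129 / 851)    [851 ≡ 3 mod 8 ⇒ (2 / 851) = -1]
  = -(851 / 129)    [QR: 129 ≡ 1 mod 4, sign kept]
  = -(77 / 129)    [851 ≡ 77 mod 129]
  = -(129 / 77)    [QR: 77 ≡ 1 mod 4, sign kept]
  = -(52 / 77)    [129 ≡ 52 mod 77]
  = -(13 / 77)    [77 ≡ 5 mod 8 ⇒ (2 / 77)^2 = +1]
  = -(77 / 13)    [QR: 13 ≡ 1 mod 4, sign kept]
  = -(12 / 13)    [77 ≡ 12 mod 13]
  = -(3 / 13)    [13 ≡ 5 mod 8 ⇒ (2 / 13)^2 = +1]
  = -(13 / 3)    [QR: 13 ≡ 1 mod 4, sign kept]
  = -(1 / 3)    [13 ≡ 1 mod 3]
  = -1    [(1 / 3) = 1]
Second factor (139 / 851):
(139 / 851)
  = -(851 / 139)    [QR: both ≡ 3 mod 4, sign flips]
  = -(17 / 139)    [851 ≡ 17 mod 139]
  = -(139 / 17)    [QR: 17 ≡ 1 mod 4, sign kept]
  = -(3 / 17)    [139 ≡ 3 mod 17]
  = -(17 / 3)    [QR: 17 ≡ 1 mod 4, sign kept]
  = -(2 / 3)    [17 ≡ 2 mod 3]
  = (1 / 3)    [3 ≡ 3 mod 8 ⇒ (2 / 3) = -1]
  = 1    [(1 / 3) = 1]
Product: (-1)·(1) = -1.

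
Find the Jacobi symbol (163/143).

-1

(163/143)
  = (20/143)    [163 ≡ 20 mod 143]
  = (5/143)    [143 ≡ 7 mod 8 ⇒ (2/143)^2 = +1]
  = (143/5)    [QR: 5 ≡ 1 mod 4, sign kept]
  = (3/5)    [143 ≡ 3 mod 5]
  = (5/3)    [QR: 5 ≡ 1 mod 4, sign kept]
  = (2/3)    [5 ≡ 2 mod 3]
  = -(1/3)    [3 ≡ 3 mod 8 ⇒ (2/3) = -1]
  = -1    [(1/3) = 1]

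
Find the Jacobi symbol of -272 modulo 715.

-1

Pull out -1: (-272/715) = (-1/715)·(272/715). Since 715 ≡ 3 (mod 4), (-1/715) = -1. Now have -(272/715).
Factor out 2: 272 = 2^4·17. Since 715 ≡ 3 (mod 8), (2/715) = -1, and (2/715)^4 = +1. Now have -(17/715).
17 ≡ 1 (mod 4), so quadratic reciprocity gives (17/715) = (715/17). Reduce: 715 ≡ 1 (mod 17). Now have -(1/17).
(1/17) = 1. Collecting the sign factors: -1.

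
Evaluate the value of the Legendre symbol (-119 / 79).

Reduce the numerator: -119 ≡ 39 (mod 79), so (-119 / 79) = (39 / 79).
Both 39 ≡ 3 and 79 ≡ 3 (mod 4), so reciprocity gives (39 / 79) = -(79 / 39). Reduce: 79 ≡ 1 (mod 39). Now have -(1 / 39).
(1 / 39) = 1. Collecting the sign factors: -1.

-1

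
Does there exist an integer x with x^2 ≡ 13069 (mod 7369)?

yes

Reduce the numerator: 13069 ≡ 5700 (mod 7369), so (13069/7369) = (5700/7369).
Factor out 2: 5700 = 2^2·1425. Since 7369 ≡ 1 (mod 8), (2/7369) = +1, and (2/7369)^2 = +1. Now have (1425/7369).
1425 ≡ 1 (mod 4), so quadratic reciprocity gives (1425/7369) = (7369/1425). Reduce: 7369 ≡ 244 (mod 1425). Now have (244/1425).
Factor out 2: 244 = 2^2·61. Since 1425 ≡ 1 (mod 8), (2/1425) = +1, and (2/1425)^2 = +1. Now have (61/1425).
61 ≡ 1 (mod 4), so quadratic reciprocity gives (61/1425) = (1425/61). Reduce: 1425 ≡ 22 (mod 61). Now have (22/61).
Factor out 2: 22 = 2·11. Since 61 ≡ 5 (mod 8), (2/61) = -1. Now have -(11/61).
61 ≡ 1 (mod 4), so quadratic reciprocity gives (11/61) = (61/11). Reduce: 61 ≡ 6 (mod 11). Now have -(6/11).
Factor out 2: 6 = 2·3. Since 11 ≡ 3 (mod 8), (2/11) = -1. Now have (3/11).
Both 3 ≡ 3 and 11 ≡ 3 (mod 4), so reciprocity gives (3/11) = -(11/3). Reduce: 11 ≡ 2 (mod 3). Now have -(2/3).
Factor out 2: 2 = 2. Since 3 ≡ 3 (mod 8), (2/3) = -1. Now have (1/3).
(1/3) = 1. Collecting the sign factors: 1.
The Legendre symbol is 1, so x^2 ≡ 13069 (mod 7369) has solution.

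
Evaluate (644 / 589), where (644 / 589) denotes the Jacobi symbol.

Reduce the numerator: 644 ≡ 55 (mod 589), so (644 / 589) = (55 / 589).
589 ≡ 1 (mod 4), so quadratic reciprocity gives (55 / 589) = (589 / 55). Reduce: 589 ≡ 39 (mod 55). Now have (39 / 55).
Both 39 ≡ 3 and 55 ≡ 3 (mod 4), so reciprocity gives (39 / 55) = -(55 / 39). Reduce: 55 ≡ 16 (mod 39). Now have -(16 / 39).
Factor out 2: 16 = 2^4. Since 39 ≡ 7 (mod 8), (2 / 39) = +1, and (2 / 39)^4 = +1. Now have -(1 / 39).
(1 / 39) = 1. Collecting the sign factors: -1.

-1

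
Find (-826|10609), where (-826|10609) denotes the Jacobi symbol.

(-826|10609)
  = (9783|10609)    [-826 ≡ 9783 mod 10609]
  = (10609|9783)    [QR: 10609 ≡ 1 mod 4, sign kept]
  = (826|9783)    [10609 ≡ 826 mod 9783]
  = (413|9783)    [9783 ≡ 7 mod 8 ⇒ (2|9783) = +1]
  = (9783|413)    [QR: 413 ≡ 1 mod 4, sign kept]
  = (284|413)    [9783 ≡ 284 mod 413]
  = (71|413)    [413 ≡ 5 mod 8 ⇒ (2|413)^2 = +1]
  = (413|71)    [QR: 413 ≡ 1 mod 4, sign kept]
  = (58|71)    [413 ≡ 58 mod 71]
  = (29|71)    [71 ≡ 7 mod 8 ⇒ (2|71) = +1]
  = (71|29)    [QR: 29 ≡ 1 mod 4, sign kept]
  = (13|29)    [71 ≡ 13 mod 29]
  = (29|13)    [QR: 13 ≡ 1 mod 4, sign kept]
  = (3|13)    [29 ≡ 3 mod 13]
  = (13|3)    [QR: 13 ≡ 1 mod 4, sign kept]
  = (1|3)    [13 ≡ 1 mod 3]
  = 1    [(1|3) = 1]

1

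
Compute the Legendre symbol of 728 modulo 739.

-1

Factor out 2: 728 = 2^3·91. Since 739 ≡ 3 (mod 8), (2/739) = -1, and (2/739)^3 = -1. Now have -(91/739).
Both 91 ≡ 3 and 739 ≡ 3 (mod 4), so reciprocity gives (91/739) = -(739/91). Reduce: 739 ≡ 11 (mod 91). Now have (11/91).
Both 11 ≡ 3 and 91 ≡ 3 (mod 4), so reciprocity gives (11/91) = -(91/11). Reduce: 91 ≡ 3 (mod 11). Now have -(3/11).
Both 3 ≡ 3 and 11 ≡ 3 (mod 4), so reciprocity gives (3/11) = -(11/3). Reduce: 11 ≡ 2 (mod 3). Now have (2/3).
Factor out 2: 2 = 2. Since 3 ≡ 3 (mod 8), (2/3) = -1. Now have -(1/3).
(1/3) = 1. Collecting the sign factors: -1.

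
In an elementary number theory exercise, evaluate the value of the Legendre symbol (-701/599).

Pull out -1: (-701/599) = (-1/599)·(701/599). Since 599 ≡ 3 (mod 4), (-1/599) = -1. Now have -(701/599).
Reduce the numerator: 701 ≡ 102 (mod 599), so (701/599) = (102/599).
Factor out 2: 102 = 2·51. Since 599 ≡ 7 (mod 8), (2/599) = +1. Now have -(51/599).
Both 51 ≡ 3 and 599 ≡ 3 (mod 4), so reciprocity gives (51/599) = -(599/51). Reduce: 599 ≡ 38 (mod 51). Now have (38/51).
Factor out 2: 38 = 2·19. Since 51 ≡ 3 (mod 8), (2/51) = -1. Now have -(19/51).
Both 19 ≡ 3 and 51 ≡ 3 (mod 4), so reciprocity gives (19/51) = -(51/19). Reduce: 51 ≡ 13 (mod 19). Now have (13/19).
13 ≡ 1 (mod 4), so quadratic reciprocity gives (13/19) = (19/13). Reduce: 19 ≡ 6 (mod 13). Now have (6/13).
Factor out 2: 6 = 2·3. Since 13 ≡ 5 (mod 8), (2/13) = -1. Now have -(3/13).
13 ≡ 1 (mod 4), so quadratic reciprocity gives (3/13) = (13/3). Reduce: 13 ≡ 1 (mod 3). Now have -(1/3).
(1/3) = 1. Collecting the sign factors: -1.

-1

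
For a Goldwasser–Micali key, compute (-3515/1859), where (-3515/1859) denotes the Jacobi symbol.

(-3515/1859)
  = (203/1859)    [-3515 ≡ 203 mod 1859]
  = -(1859/203)    [QR: both ≡ 3 mod 4, sign flips]
  = -(32/203)    [1859 ≡ 32 mod 203]
  = (1/203)    [203 ≡ 3 mod 8 ⇒ (2/203)^5 = -1]
  = 1    [(1/203) = 1]

1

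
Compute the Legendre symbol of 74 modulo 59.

Reduce the numerator: 74 ≡ 15 (mod 59), so (74/59) = (15/59).
Both 15 ≡ 3 and 59 ≡ 3 (mod 4), so reciprocity gives (15/59) = -(59/15). Reduce: 59 ≡ 14 (mod 15). Now have -(14/15).
Factor out 2: 14 = 2·7. Since 15 ≡ 7 (mod 8), (2/15) = +1. Now have -(7/15).
Both 7 ≡ 3 and 15 ≡ 3 (mod 4), so reciprocity gives (7/15) = -(15/7). Reduce: 15 ≡ 1 (mod 7). Now have (1/7).
(1/7) = 1. Collecting the sign factors: 1.

1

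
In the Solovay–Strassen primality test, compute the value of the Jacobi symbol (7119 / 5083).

-1

(7119 / 5083)
  = (2036 / 5083)    [7119 ≡ 2036 mod 5083]
  = (509 / 5083)    [5083 ≡ 3 mod 8 ⇒ (2 / 5083)^2 = +1]
  = (5083 / 509)    [QR: 509 ≡ 1 mod 4, sign kept]
  = (502 / 509)    [5083 ≡ 502 mod 509]
  = -(251 / 509)    [509 ≡ 5 mod 8 ⇒ (2 / 509) = -1]
  = -(509 / 251)    [QR: 509 ≡ 1 mod 4, sign kept]
  = -(7 / 251)    [509 ≡ 7 mod 251]
  = (251 / 7)    [QR: both ≡ 3 mod 4, sign flips]
  = (6 / 7)    [251 ≡ 6 mod 7]
  = (3 / 7)    [7 ≡ 7 mod 8 ⇒ (2 / 7) = +1]
  = -(7 / 3)    [QR: both ≡ 3 mod 4, sign flips]
  = -(1 / 3)    [7 ≡ 1 mod 3]
  = -1    [(1 / 3) = 1]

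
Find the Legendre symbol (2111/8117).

8117 ≡ 1 (mod 4), so quadratic reciprocity gives (2111/8117) = (8117/2111). Reduce: 8117 ≡ 1784 (mod 2111). Now have (1784/2111).
Factor out 2: 1784 = 2^3·223. Since 2111 ≡ 7 (mod 8), (2/2111) = +1, and (2/2111)^3 = +1. Now have (223/2111).
Both 223 ≡ 3 and 2111 ≡ 3 (mod 4), so reciprocity gives (223/2111) = -(2111/223). Reduce: 2111 ≡ 104 (mod 223). Now have -(104/223).
Factor out 2: 104 = 2^3·13. Since 223 ≡ 7 (mod 8), (2/223) = +1, and (2/223)^3 = +1. Now have -(13/223).
13 ≡ 1 (mod 4), so quadratic reciprocity gives (13/223) = (223/13). Reduce: 223 ≡ 2 (mod 13). Now have -(2/13).
Factor out 2: 2 = 2. Since 13 ≡ 5 (mod 8), (2/13) = -1. Now have (1/13).
(1/13) = 1. Collecting the sign factors: 1.

1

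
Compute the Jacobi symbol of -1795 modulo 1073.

1

(-1795 / 1073)
  = (351 / 1073)    [-1795 ≡ 351 mod 1073]
  = (1073 / 351)    [QR: 1073 ≡ 1 mod 4, sign kept]
  = (20 / 351)    [1073 ≡ 20 mod 351]
  = (5 / 351)    [351 ≡ 7 mod 8 ⇒ (2 / 351)^2 = +1]
  = (351 / 5)    [QR: 5 ≡ 1 mod 4, sign kept]
  = (1 / 5)    [351 ≡ 1 mod 5]
  = 1    [(1 / 5) = 1]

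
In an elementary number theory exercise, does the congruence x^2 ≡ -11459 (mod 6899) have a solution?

no

Reduce the numerator: -11459 ≡ 2339 (mod 6899), so (-11459/6899) = (2339/6899).
Both 2339 ≡ 3 and 6899 ≡ 3 (mod 4), so reciprocity gives (2339/6899) = -(6899/2339). Reduce: 6899 ≡ 2221 (mod 2339). Now have -(2221/2339).
2221 ≡ 1 (mod 4), so quadratic reciprocity gives (2221/2339) = (2339/2221). Reduce: 2339 ≡ 118 (mod 2221). Now have -(118/2221).
Factor out 2: 118 = 2·59. Since 2221 ≡ 5 (mod 8), (2/2221) = -1. Now have (59/2221).
2221 ≡ 1 (mod 4), so quadratic reciprocity gives (59/2221) = (2221/59). Reduce: 2221 ≡ 38 (mod 59). Now have (38/59).
Factor out 2: 38 = 2·19. Since 59 ≡ 3 (mod 8), (2/59) = -1. Now have -(19/59).
Both 19 ≡ 3 and 59 ≡ 3 (mod 4), so reciprocity gives (19/59) = -(59/19). Reduce: 59 ≡ 2 (mod 19). Now have (2/19).
Factor out 2: 2 = 2. Since 19 ≡ 3 (mod 8), (2/19) = -1. Now have -(1/19).
(1/19) = 1. Collecting the sign factors: -1.
The Legendre symbol is -1, so x^2 ≡ -11459 (mod 6899) has no solution.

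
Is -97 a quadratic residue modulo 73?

yes

(-97|73)
  = (97|73)    [73 ≡ 1 mod 4 ⇒ (-1|73) = +1]
  = (24|73)    [97 ≡ 24 mod 73]
  = (3|73)    [73 ≡ 1 mod 8 ⇒ (2|73)^3 = +1]
  = (73|3)    [QR: 73 ≡ 1 mod 4, sign kept]
  = (1|3)    [73 ≡ 1 mod 3]
  = 1    [(1|3) = 1]
(-97|73) = 1, and 73 is prime, so -97 is a quadratic residue mod 73.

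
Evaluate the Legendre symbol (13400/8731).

1

Reduce the numerator: 13400 ≡ 4669 (mod 8731), so (13400/8731) = (4669/8731).
4669 ≡ 1 (mod 4), so quadratic reciprocity gives (4669/8731) = (8731/4669). Reduce: 8731 ≡ 4062 (mod 4669). Now have (4062/4669).
Factor out 2: 4062 = 2·2031. Since 4669 ≡ 5 (mod 8), (2/4669) = -1. Now have -(2031/4669).
4669 ≡ 1 (mod 4), so quadratic reciprocity gives (2031/4669) = (4669/2031). Reduce: 4669 ≡ 607 (mod 2031). Now have -(607/2031).
Both 607 ≡ 3 and 2031 ≡ 3 (mod 4), so reciprocity gives (607/2031) = -(2031/607). Reduce: 2031 ≡ 210 (mod 607). Now have (210/607).
Factor out 2: 210 = 2·105. Since 607 ≡ 7 (mod 8), (2/607) = +1. Now have (105/607).
105 ≡ 1 (mod 4), so quadratic reciprocity gives (105/607) = (607/105). Reduce: 607 ≡ 82 (mod 105). Now have (82/105).
Factor out 2: 82 = 2·41. Since 105 ≡ 1 (mod 8), (2/105) = +1. Now have (41/105).
41 ≡ 1 (mod 4), so quadratic reciprocity gives (41/105) = (105/41). Reduce: 105 ≡ 23 (mod 41). Now have (23/41).
41 ≡ 1 (mod 4), so quadratic reciprocity gives (23/41) = (41/23). Reduce: 41 ≡ 18 (mod 23). Now have (18/23).
Factor out 2: 18 = 2·9. Since 23 ≡ 7 (mod 8), (2/23) = +1. Now have (9/23).
9 ≡ 1 (mod 4), so quadratic reciprocity gives (9/23) = (23/9). Reduce: 23 ≡ 5 (mod 9). Now have (5/9).
5 ≡ 1 (mod 4), so quadratic reciprocity gives (5/9) = (9/5). Reduce: 9 ≡ 4 (mod 5). Now have (4/5).
Factor out 2: 4 = 2^2. Since 5 ≡ 5 (mod 8), (2/5) = -1, and (2/5)^2 = +1. Now have (1/5).
(1/5) = 1. Collecting the sign factors: 1.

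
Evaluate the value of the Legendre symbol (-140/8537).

(-140/8537)
  = (140/8537)    [8537 ≡ 1 mod 4 ⇒ (-1/8537) = +1]
  = (35/8537)    [8537 ≡ 1 mod 8 ⇒ (2/8537)^2 = +1]
  = (8537/35)    [QR: 8537 ≡ 1 mod 4, sign kept]
  = (32/35)    [8537 ≡ 32 mod 35]
  = -(1/35)    [35 ≡ 3 mod 8 ⇒ (2/35)^5 = -1]
  = -1    [(1/35) = 1]

-1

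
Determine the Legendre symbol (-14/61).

(-14/61)
  = (14/61)    [61 ≡ 1 mod 4 ⇒ (-1/61) = +1]
  = -(7/61)    [61 ≡ 5 mod 8 ⇒ (2/61) = -1]
  = -(61/7)    [QR: 61 ≡ 1 mod 4, sign kept]
  = -(5/7)    [61 ≡ 5 mod 7]
  = -(7/5)    [QR: 5 ≡ 1 mod 4, sign kept]
  = -(2/5)    [7 ≡ 2 mod 5]
  = (1/5)    [5 ≡ 5 mod 8 ⇒ (2/5) = -1]
  = 1    [(1/5) = 1]

1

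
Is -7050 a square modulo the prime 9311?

no

Pull out -1: (-7050|9311) = (-1|9311)·(7050|9311). Since 9311 ≡ 3 (mod 4), (-1|9311) = -1. Now have -(7050|9311).
Factor out 2: 7050 = 2·3525. Since 9311 ≡ 7 (mod 8), (2|9311) = +1. Now have -(3525|9311).
3525 ≡ 1 (mod 4), so quadratic reciprocity gives (3525|9311) = (9311|3525). Reduce: 9311 ≡ 2261 (mod 3525). Now have -(2261|3525).
2261 ≡ 1 (mod 4), so quadratic reciprocity gives (2261|3525) = (3525|2261). Reduce: 3525 ≡ 1264 (mod 2261). Now have -(1264|2261).
Factor out 2: 1264 = 2^4·79. Since 2261 ≡ 5 (mod 8), (2|2261) = -1, and (2|2261)^4 = +1. Now have -(79|2261).
2261 ≡ 1 (mod 4), so quadratic reciprocity gives (79|2261) = (2261|79). Reduce: 2261 ≡ 49 (mod 79). Now have -(49|79).
49 ≡ 1 (mod 4), so quadratic reciprocity gives (49|79) = (79|49). Reduce: 79 ≡ 30 (mod 49). Now have -(30|49).
Factor out 2: 30 = 2·15. Since 49 ≡ 1 (mod 8), (2|49) = +1. Now have -(15|49).
49 ≡ 1 (mod 4), so quadratic reciprocity gives (15|49) = (49|15). Reduce: 49 ≡ 4 (mod 15). Now have -(4|15).
Factor out 2: 4 = 2^2. Since 15 ≡ 7 (mod 8), (2|15) = +1, and (2|15)^2 = +1. Now have -(1|15).
(1|15) = 1. Collecting the sign factors: -1.
The Legendre symbol is -1, so x^2 ≡ -7050 (mod 9311) has no solution.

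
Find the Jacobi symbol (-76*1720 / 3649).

By multiplicativity, (-76·1720 / 3649) = (-76 / 3649)·(1720 / 3649).
First factor (-76 / 3649):
(-76 / 3649)
  = (3573 / 3649)    [-76 ≡ 3573 mod 3649]
  = (3649 / 3573)    [QR: 3573 ≡ 1 mod 4, sign kept]
  = (76 / 3573)    [3649 ≡ 76 mod 3573]
  = (19 / 3573)    [3573 ≡ 5 mod 8 ⇒ (2 / 3573)^2 = +1]
  = (3573 / 19)    [QR: 3573 ≡ 1 mod 4, sign kept]
  = (1 / 19)    [3573 ≡ 1 mod 19]
  = 1    [(1 / 19) = 1]
Second factor (1720 / 3649):
(1720 / 3649)
  = (215 / 3649)    [3649 ≡ 1 mod 8 ⇒ (2 / 3649)^3 = +1]
  = (3649 / 215)    [QR: 3649 ≡ 1 mod 4, sign kept]
  = (209 / 215)    [3649 ≡ 209 mod 215]
  = (215 / 209)    [QR: 209 ≡ 1 mod 4, sign kept]
  = (6 / 209)    [215 ≡ 6 mod 209]
  = (3 / 209)    [209 ≡ 1 mod 8 ⇒ (2 / 209) = +1]
  = (209 / 3)    [QR: 209 ≡ 1 mod 4, sign kept]
  = (2 / 3)    [209 ≡ 2 mod 3]
  = -(1 / 3)    [3 ≡ 3 mod 8 ⇒ (2 / 3) = -1]
  = -1    [(1 / 3) = 1]
Product: (1)·(-1) = -1.

-1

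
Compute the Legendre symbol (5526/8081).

1

(5526/8081)
  = (2763/8081)    [8081 ≡ 1 mod 8 ⇒ (2/8081) = +1]
  = (8081/2763)    [QR: 8081 ≡ 1 mod 4, sign kept]
  = (2555/2763)    [8081 ≡ 2555 mod 2763]
  = -(2763/2555)    [QR: both ≡ 3 mod 4, sign flips]
  = -(208/2555)    [2763 ≡ 208 mod 2555]
  = -(13/2555)    [2555 ≡ 3 mod 8 ⇒ (2/2555)^4 = +1]
  = -(2555/13)    [QR: 13 ≡ 1 mod 4, sign kept]
  = -(7/13)    [2555 ≡ 7 mod 13]
  = -(13/7)    [QR: 13 ≡ 1 mod 4, sign kept]
  = -(6/7)    [13 ≡ 6 mod 7]
  = -(3/7)    [7 ≡ 7 mod 8 ⇒ (2/7) = +1]
  = (7/3)    [QR: both ≡ 3 mod 4, sign flips]
  = (1/3)    [7 ≡ 1 mod 3]
  = 1    [(1/3) = 1]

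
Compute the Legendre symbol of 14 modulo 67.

1

(14 / 67)
  = -(7 / 67)    [67 ≡ 3 mod 8 ⇒ (2 / 67) = -1]
  = (67 / 7)    [QR: both ≡ 3 mod 4, sign flips]
  = (4 / 7)    [67 ≡ 4 mod 7]
  = (1 / 7)    [7 ≡ 7 mod 8 ⇒ (2 / 7)^2 = +1]
  = 1    [(1 / 7) = 1]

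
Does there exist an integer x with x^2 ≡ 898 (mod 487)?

no

(898/487)
  = (411/487)    [898 ≡ 411 mod 487]
  = -(487/411)    [QR: both ≡ 3 mod 4, sign flips]
  = -(76/411)    [487 ≡ 76 mod 411]
  = -(19/411)    [411 ≡ 3 mod 8 ⇒ (2/411)^2 = +1]
  = (411/19)    [QR: both ≡ 3 mod 4, sign flips]
  = (12/19)    [411 ≡ 12 mod 19]
  = (3/19)    [19 ≡ 3 mod 8 ⇒ (2/19)^2 = +1]
  = -(19/3)    [QR: both ≡ 3 mod 4, sign flips]
  = -(1/3)    [19 ≡ 1 mod 3]
  = -1    [(1/3) = 1]
The Legendre symbol is -1, so x^2 ≡ 898 (mod 487) has no solution.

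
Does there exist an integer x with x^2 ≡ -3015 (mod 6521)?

(-3015/6521)
  = (3506/6521)    [-3015 ≡ 3506 mod 6521]
  = (1753/6521)    [6521 ≡ 1 mod 8 ⇒ (2/6521) = +1]
  = (6521/1753)    [QR: 1753 ≡ 1 mod 4, sign kept]
  = (1262/1753)    [6521 ≡ 1262 mod 1753]
  = (631/1753)    [1753 ≡ 1 mod 8 ⇒ (2/1753) = +1]
  = (1753/631)    [QR: 1753 ≡ 1 mod 4, sign kept]
  = (491/631)    [1753 ≡ 491 mod 631]
  = -(631/491)    [QR: both ≡ 3 mod 4, sign flips]
  = -(140/491)    [631 ≡ 140 mod 491]
  = -(35/491)    [491 ≡ 3 mod 8 ⇒ (2/491)^2 = +1]
  = (491/35)    [QR: both ≡ 3 mod 4, sign flips]
  = (1/35)    [491 ≡ 1 mod 35]
  = 1    [(1/35) = 1]
The Legendre symbol is 1, so x^2 ≡ -3015 (mod 6521) has solution.

yes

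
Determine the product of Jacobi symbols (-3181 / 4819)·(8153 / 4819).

By multiplicativity, (-3181·8153 / 4819) = (-3181 / 4819)·(8153 / 4819).
First factor (-3181 / 4819):
Reduce the numerator: -3181 ≡ 1638 (mod 4819), so (-3181 / 4819) = (1638 / 4819).
Factor out 2: 1638 = 2·819. Since 4819 ≡ 3 (mod 8), (2 / 4819) = -1. Now have -(819 / 4819).
Both 819 ≡ 3 and 4819 ≡ 3 (mod 4), so reciprocity gives (819 / 4819) = -(4819 / 819). Reduce: 4819 ≡ 724 (mod 819). Now have (724 / 819).
Factor out 2: 724 = 2^2·181. Since 819 ≡ 3 (mod 8), (2 / 819) = -1, and (2 / 819)^2 = +1. Now have (181 / 819).
181 ≡ 1 (mod 4), so quadratic reciprocity gives (181 / 819) = (819 / 181). Reduce: 819 ≡ 95 (mod 181). Now have (95 / 181).
181 ≡ 1 (mod 4), so quadratic reciprocity gives (95 / 181) = (181 / 95). Reduce: 181 ≡ 86 (mod 95). Now have (86 / 95).
Factor out 2: 86 = 2·43. Since 95 ≡ 7 (mod 8), (2 / 95) = +1. Now have (43 / 95).
Both 43 ≡ 3 and 95 ≡ 3 (mod 4), so reciprocity gives (43 / 95) = -(95 / 43). Reduce: 95 ≡ 9 (mod 43). Now have -(9 / 43).
9 ≡ 1 (mod 4), so quadratic reciprocity gives (9 / 43) = (43 / 9). Reduce: 43 ≡ 7 (mod 9). Now have -(7 / 9).
9 ≡ 1 (mod 4), so quadratic reciprocity gives (7 / 9) = (9 / 7). Reduce: 9 ≡ 2 (mod 7). Now have -(2 / 7).
Factor out 2: 2 = 2. Since 7 ≡ 7 (mod 8), (2 / 7) = +1. Now have -(1 / 7).
(1 / 7) = 1. Collecting the sign factors: -1.
Second factor (8153 / 4819):
Reduce the numerator: 8153 ≡ 3334 (mod 4819), so (8153 / 4819) = (3334 / 4819).
Factor out 2: 3334 = 2·1667. Since 4819 ≡ 3 (mod 8), (2 / 4819) = -1. Now have -(1667 / 4819).
Both 1667 ≡ 3 and 4819 ≡ 3 (mod 4), so reciprocity gives (1667 / 4819) = -(4819 / 1667). Reduce: 4819 ≡ 1485 (mod 1667). Now have (1485 / 1667).
1485 ≡ 1 (mod 4), so quadratic reciprocity gives (1485 / 1667) = (1667 / 1485). Reduce: 1667 ≡ 182 (mod 1485). Now have (182 / 1485).
Factor out 2: 182 = 2·91. Since 1485 ≡ 5 (mod 8), (2 / 1485) = -1. Now have -(91 / 1485).
1485 ≡ 1 (mod 4), so quadratic reciprocity gives (91 / 1485) = (1485 / 91). Reduce: 1485 ≡ 29 (mod 91). Now have -(29 / 91).
29 ≡ 1 (mod 4), so quadratic reciprocity gives (29 / 91) = (91 / 29). Reduce: 91 ≡ 4 (mod 29). Now have -(4 / 29).
Factor out 2: 4 = 2^2. Since 29 ≡ 5 (mod 8), (2 / 29) = -1, and (2 / 29)^2 = +1. Now have -(1 / 29).
(1 / 29) = 1. Collecting the sign factors: -1.
Product: (-1)·(-1) = 1.

1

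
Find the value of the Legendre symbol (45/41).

(45/41)
  = (4/41)    [45 ≡ 4 mod 41]
  = (1/41)    [41 ≡ 1 mod 8 ⇒ (2/41)^2 = +1]
  = 1    [(1/41) = 1]

1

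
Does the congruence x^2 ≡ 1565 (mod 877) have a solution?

yes

Reduce the numerator: 1565 ≡ 688 (mod 877), so (1565/877) = (688/877).
Factor out 2: 688 = 2^4·43. Since 877 ≡ 5 (mod 8), (2/877) = -1, and (2/877)^4 = +1. Now have (43/877).
877 ≡ 1 (mod 4), so quadratic reciprocity gives (43/877) = (877/43). Reduce: 877 ≡ 17 (mod 43). Now have (17/43).
17 ≡ 1 (mod 4), so quadratic reciprocity gives (17/43) = (43/17). Reduce: 43 ≡ 9 (mod 17). Now have (9/17).
9 ≡ 1 (mod 4), so quadratic reciprocity gives (9/17) = (17/9). Reduce: 17 ≡ 8 (mod 9). Now have (8/9).
Factor out 2: 8 = 2^3. Since 9 ≡ 1 (mod 8), (2/9) = +1, and (2/9)^3 = +1. Now have (1/9).
(1/9) = 1. Collecting the sign factors: 1.
(1565/877) = 1, and 877 is prime, so 1565 is a quadratic residue mod 877.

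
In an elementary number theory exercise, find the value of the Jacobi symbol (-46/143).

-1

Pull out -1: (-46/143) = (-1/143)·(46/143). Since 143 ≡ 3 (mod 4), (-1/143) = -1. Now have -(46/143).
Factor out 2: 46 = 2·23. Since 143 ≡ 7 (mod 8), (2/143) = +1. Now have -(23/143).
Both 23 ≡ 3 and 143 ≡ 3 (mod 4), so reciprocity gives (23/143) = -(143/23). Reduce: 143 ≡ 5 (mod 23). Now have (5/23).
5 ≡ 1 (mod 4), so quadratic reciprocity gives (5/23) = (23/5). Reduce: 23 ≡ 3 (mod 5). Now have (3/5).
5 ≡ 1 (mod 4), so quadratic reciprocity gives (3/5) = (5/3). Reduce: 5 ≡ 2 (mod 3). Now have (2/3).
Factor out 2: 2 = 2. Since 3 ≡ 3 (mod 8), (2/3) = -1. Now have -(1/3).
(1/3) = 1. Collecting the sign factors: -1.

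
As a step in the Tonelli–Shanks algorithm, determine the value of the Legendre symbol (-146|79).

-1

(-146|79)
  = (12|79)    [-146 ≡ 12 mod 79]
  = (3|79)    [79 ≡ 7 mod 8 ⇒ (2|79)^2 = +1]
  = -(79|3)    [QR: both ≡ 3 mod 4, sign flips]
  = -(1|3)    [79 ≡ 1 mod 3]
  = -1    [(1|3) = 1]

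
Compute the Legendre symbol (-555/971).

Pull out -1: (-555/971) = (-1/971)·(555/971). Since 971 ≡ 3 (mod 4), (-1/971) = -1. Now have -(555/971).
Both 555 ≡ 3 and 971 ≡ 3 (mod 4), so reciprocity gives (555/971) = -(971/555). Reduce: 971 ≡ 416 (mod 555). Now have (416/555).
Factor out 2: 416 = 2^5·13. Since 555 ≡ 3 (mod 8), (2/555) = -1, and (2/555)^5 = -1. Now have -(13/555).
13 ≡ 1 (mod 4), so quadratic reciprocity gives (13/555) = (555/13). Reduce: 555 ≡ 9 (mod 13). Now have -(9/13).
9 ≡ 1 (mod 4), so quadratic reciprocity gives (9/13) = (13/9). Reduce: 13 ≡ 4 (mod 9). Now have -(4/9).
Factor out 2: 4 = 2^2. Since 9 ≡ 1 (mod 8), (2/9) = +1, and (2/9)^2 = +1. Now have -(1/9).
(1/9) = 1. Collecting the sign factors: -1.

-1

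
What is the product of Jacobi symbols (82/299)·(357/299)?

By multiplicativity, (82·357/299) = (82/299)·(357/299).
First factor (82/299):
Factor out 2: 82 = 2·41. Since 299 ≡ 3 (mod 8), (2/299) = -1. Now have -(41/299).
41 ≡ 1 (mod 4), so quadratic reciprocity gives (41/299) = (299/41). Reduce: 299 ≡ 12 (mod 41). Now have -(12/41).
Factor out 2: 12 = 2^2·3. Since 41 ≡ 1 (mod 8), (2/41) = +1, and (2/41)^2 = +1. Now have -(3/41).
41 ≡ 1 (mod 4), so quadratic reciprocity gives (3/41) = (41/3). Reduce: 41 ≡ 2 (mod 3). Now have -(2/3).
Factor out 2: 2 = 2. Since 3 ≡ 3 (mod 8), (2/3) = -1. Now have (1/3).
(1/3) = 1. Collecting the sign factors: 1.
Second factor (357/299):
Reduce the numerator: 357 ≡ 58 (mod 299), so (357/299) = (58/299).
Factor out 2: 58 = 2·29. Since 299 ≡ 3 (mod 8), (2/299) = -1. Now have -(29/299).
29 ≡ 1 (mod 4), so quadratic reciprocity gives (29/299) = (299/29). Reduce: 299 ≡ 9 (mod 29). Now have -(9/29).
9 ≡ 1 (mod 4), so quadratic reciprocity gives (9/29) = (29/9). Reduce: 29 ≡ 2 (mod 9). Now have -(2/9).
Factor out 2: 2 = 2. Since 9 ≡ 1 (mod 8), (2/9) = +1. Now have -(1/9).
(1/9) = 1. Collecting the sign factors: -1.
Product: (1)·(-1) = -1.

-1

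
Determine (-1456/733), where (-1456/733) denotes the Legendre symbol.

Reduce the numerator: -1456 ≡ 10 (mod 733), so (-1456/733) = (10/733).
Factor out 2: 10 = 2·5. Since 733 ≡ 5 (mod 8), (2/733) = -1. Now have -(5/733).
5 ≡ 1 (mod 4), so quadratic reciprocity gives (5/733) = (733/5). Reduce: 733 ≡ 3 (mod 5). Now have -(3/5).
5 ≡ 1 (mod 4), so quadratic reciprocity gives (3/5) = (5/3). Reduce: 5 ≡ 2 (mod 3). Now have -(2/3).
Factor out 2: 2 = 2. Since 3 ≡ 3 (mod 8), (2/3) = -1. Now have (1/3).
(1/3) = 1. Collecting the sign factors: 1.

1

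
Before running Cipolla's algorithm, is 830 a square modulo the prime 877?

no

(830|877)
  = -(415|877)    [877 ≡ 5 mod 8 ⇒ (2|877) = -1]
  = -(877|415)    [QR: 877 ≡ 1 mod 4, sign kept]
  = -(47|415)    [877 ≡ 47 mod 415]
  = (415|47)    [QR: both ≡ 3 mod 4, sign flips]
  = (39|47)    [415 ≡ 39 mod 47]
  = -(47|39)    [QR: both ≡ 3 mod 4, sign flips]
  = -(8|39)    [47 ≡ 8 mod 39]
  = -(1|39)    [39 ≡ 7 mod 8 ⇒ (2|39)^3 = +1]
  = -1    [(1|39) = 1]
The Legendre symbol is -1, so x^2 ≡ 830 (mod 877) has no solution.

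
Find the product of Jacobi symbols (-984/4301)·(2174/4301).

-1

By multiplicativity, (-984·2174/4301) = (-984/4301)·(2174/4301).
First factor (-984/4301):
(-984/4301)
  = (3317/4301)    [-984 ≡ 3317 mod 4301]
  = (4301/3317)    [QR: 3317 ≡ 1 mod 4, sign kept]
  = (984/3317)    [4301 ≡ 984 mod 3317]
  = -(123/3317)    [3317 ≡ 5 mod 8 ⇒ (2/3317)^3 = -1]
  = -(3317/123)    [QR: 3317 ≡ 1 mod 4, sign kept]
  = -(119/123)    [3317 ≡ 119 mod 123]
  = (123/119)    [QR: both ≡ 3 mod 4, sign flips]
  = (4/119)    [123 ≡ 4 mod 119]
  = (1/119)    [119 ≡ 7 mod 8 ⇒ (2/119)^2 = +1]
  = 1    [(1/119) = 1]
Second factor (2174/4301):
(2174/4301)
  = -(1087/4301)    [4301 ≡ 5 mod 8 ⇒ (2/4301) = -1]
  = -(4301/1087)    [QR: 4301 ≡ 1 mod 4, sign kept]
  = -(1040/1087)    [4301 ≡ 1040 mod 1087]
  = -(65/1087)    [1087 ≡ 7 mod 8 ⇒ (2/1087)^4 = +1]
  = -(1087/65)    [QR: 65 ≡ 1 mod 4, sign kept]
  = -(47/65)    [1087 ≡ 47 mod 65]
  = -(65/47)    [QR: 65 ≡ 1 mod 4, sign kept]
  = -(18/47)    [65 ≡ 18 mod 47]
  = -(9/47)    [47 ≡ 7 mod 8 ⇒ (2/47) = +1]
  = -(47/9)    [QR: 9 ≡ 1 mod 4, sign kept]
  = -(2/9)    [47 ≡ 2 mod 9]
  = -(1/9)    [9 ≡ 1 mod 8 ⇒ (2/9) = +1]
  = -1    [(1/9) = 1]
Product: (1)·(-1) = -1.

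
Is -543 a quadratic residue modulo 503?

Reduce the numerator: -543 ≡ 463 (mod 503), so (-543/503) = (463/503).
Both 463 ≡ 3 and 503 ≡ 3 (mod 4), so reciprocity gives (463/503) = -(503/463). Reduce: 503 ≡ 40 (mod 463). Now have -(40/463).
Factor out 2: 40 = 2^3·5. Since 463 ≡ 7 (mod 8), (2/463) = +1, and (2/463)^3 = +1. Now have -(5/463).
5 ≡ 1 (mod 4), so quadratic reciprocity gives (5/463) = (463/5). Reduce: 463 ≡ 3 (mod 5). Now have -(3/5).
5 ≡ 1 (mod 4), so quadratic reciprocity gives (3/5) = (5/3). Reduce: 5 ≡ 2 (mod 3). Now have -(2/3).
Factor out 2: 2 = 2. Since 3 ≡ 3 (mod 8), (2/3) = -1. Now have (1/3).
(1/3) = 1. Collecting the sign factors: 1.
(-543/503) = 1, and 503 is prime, so -543 is a quadratic residue mod 503.

yes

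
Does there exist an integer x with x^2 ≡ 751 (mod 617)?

yes

(751/617)
  = (134/617)    [751 ≡ 134 mod 617]
  = (67/617)    [617 ≡ 1 mod 8 ⇒ (2/617) = +1]
  = (617/67)    [QR: 617 ≡ 1 mod 4, sign kept]
  = (14/67)    [617 ≡ 14 mod 67]
  = -(7/67)    [67 ≡ 3 mod 8 ⇒ (2/67) = -1]
  = (67/7)    [QR: both ≡ 3 mod 4, sign flips]
  = (4/7)    [67 ≡ 4 mod 7]
  = (1/7)    [7 ≡ 7 mod 8 ⇒ (2/7)^2 = +1]
  = 1    [(1/7) = 1]
(751/617) = 1, and 617 is prime, so 751 is a quadratic residue mod 617.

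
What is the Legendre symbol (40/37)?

Reduce the numerator: 40 ≡ 3 (mod 37), so (40/37) = (3/37).
37 ≡ 1 (mod 4), so quadratic reciprocity gives (3/37) = (37/3). Reduce: 37 ≡ 1 (mod 3). Now have (1/3).
(1/3) = 1. Collecting the sign factors: 1.

1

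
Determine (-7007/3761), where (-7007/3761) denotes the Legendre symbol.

(-7007/3761)
  = (7007/3761)    [3761 ≡ 1 mod 4 ⇒ (-1/3761) = +1]
  = (3246/3761)    [7007 ≡ 3246 mod 3761]
  = (1623/3761)    [3761 ≡ 1 mod 8 ⇒ (2/3761) = +1]
  = (3761/1623)    [QR: 3761 ≡ 1 mod 4, sign kept]
  = (515/1623)    [3761 ≡ 515 mod 1623]
  = -(1623/515)    [QR: both ≡ 3 mod 4, sign flips]
  = -(78/515)    [1623 ≡ 78 mod 515]
  = (39/515)    [515 ≡ 3 mod 8 ⇒ (2/515) = -1]
  = -(515/39)    [QR: both ≡ 3 mod 4, sign flips]
  = -(8/39)    [515 ≡ 8 mod 39]
  = -(1/39)    [39 ≡ 7 mod 8 ⇒ (2/39)^3 = +1]
  = -1    [(1/39) = 1]

-1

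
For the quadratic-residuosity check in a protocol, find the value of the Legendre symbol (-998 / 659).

(-998 / 659)
  = (320 / 659)    [-998 ≡ 320 mod 659]
  = (5 / 659)    [659 ≡ 3 mod 8 ⇒ (2 / 659)^6 = +1]
  = (659 / 5)    [QR: 5 ≡ 1 mod 4, sign kept]
  = (4 / 5)    [659 ≡ 4 mod 5]
  = (1 / 5)    [5 ≡ 5 mod 8 ⇒ (2 / 5)^2 = +1]
  = 1    [(1 / 5) = 1]

1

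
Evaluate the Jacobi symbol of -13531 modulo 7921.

(-13531|7921)
  = (2311|7921)    [-13531 ≡ 2311 mod 7921]
  = (7921|2311)    [QR: 7921 ≡ 1 mod 4, sign kept]
  = (988|2311)    [7921 ≡ 988 mod 2311]
  = (247|2311)    [2311 ≡ 7 mod 8 ⇒ (2|2311)^2 = +1]
  = -(2311|247)    [QR: both ≡ 3 mod 4, sign flips]
  = -(88|247)    [2311 ≡ 88 mod 247]
  = -(11|247)    [247 ≡ 7 mod 8 ⇒ (2|247)^3 = +1]
  = (247|11)    [QR: both ≡ 3 mod 4, sign flips]
  = (5|11)    [247 ≡ 5 mod 11]
  = (11|5)    [QR: 5 ≡ 1 mod 4, sign kept]
  = (1|5)    [11 ≡ 1 mod 5]
  = 1    [(1|5) = 1]

1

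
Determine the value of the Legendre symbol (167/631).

Both 167 ≡ 3 and 631 ≡ 3 (mod 4), so reciprocity gives (167/631) = -(631/167). Reduce: 631 ≡ 130 (mod 167). Now have -(130/167).
Factor out 2: 130 = 2·65. Since 167 ≡ 7 (mod 8), (2/167) = +1. Now have -(65/167).
65 ≡ 1 (mod 4), so quadratic reciprocity gives (65/167) = (167/65). Reduce: 167 ≡ 37 (mod 65). Now have -(37/65).
37 ≡ 1 (mod 4), so quadratic reciprocity gives (37/65) = (65/37). Reduce: 65 ≡ 28 (mod 37). Now have -(28/37).
Factor out 2: 28 = 2^2·7. Since 37 ≡ 5 (mod 8), (2/37) = -1, and (2/37)^2 = +1. Now have -(7/37).
37 ≡ 1 (mod 4), so quadratic reciprocity gives (7/37) = (37/7). Reduce: 37 ≡ 2 (mod 7). Now have -(2/7).
Factor out 2: 2 = 2. Since 7 ≡ 7 (mod 8), (2/7) = +1. Now have -(1/7).
(1/7) = 1. Collecting the sign factors: -1.

-1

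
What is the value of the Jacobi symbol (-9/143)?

(-9/143)
  = (134/143)    [-9 ≡ 134 mod 143]
  = (67/143)    [143 ≡ 7 mod 8 ⇒ (2/143) = +1]
  = -(143/67)    [QR: both ≡ 3 mod 4, sign flips]
  = -(9/67)    [143 ≡ 9 mod 67]
  = -(67/9)    [QR: 9 ≡ 1 mod 4, sign kept]
  = -(4/9)    [67 ≡ 4 mod 9]
  = -(1/9)    [9 ≡ 1 mod 8 ⇒ (2/9)^2 = +1]
  = -1    [(1/9) = 1]

-1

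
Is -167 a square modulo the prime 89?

yes

(-167|89)
  = (167|89)    [89 ≡ 1 mod 4 ⇒ (-1|89) = +1]
  = (78|89)    [167 ≡ 78 mod 89]
  = (39|89)    [89 ≡ 1 mod 8 ⇒ (2|89) = +1]
  = (89|39)    [QR: 89 ≡ 1 mod 4, sign kept]
  = (11|39)    [89 ≡ 11 mod 39]
  = -(39|11)    [QR: both ≡ 3 mod 4, sign flips]
  = -(6|11)    [39 ≡ 6 mod 11]
  = (3|11)    [11 ≡ 3 mod 8 ⇒ (2|11) = -1]
  = -(11|3)    [QR: both ≡ 3 mod 4, sign flips]
  = -(2|3)    [11 ≡ 2 mod 3]
  = (1|3)    [3 ≡ 3 mod 8 ⇒ (2|3) = -1]
  = 1    [(1|3) = 1]
The Legendre symbol is 1, so x^2 ≡ -167 (mod 89) has solution.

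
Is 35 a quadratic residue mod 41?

no

(35/41)
  = (41/35)    [QR: 41 ≡ 1 mod 4, sign kept]
  = (6/35)    [41 ≡ 6 mod 35]
  = -(3/35)    [35 ≡ 3 mod 8 ⇒ (2/35) = -1]
  = (35/3)    [QR: both ≡ 3 mod 4, sign flips]
  = (2/3)    [35 ≡ 2 mod 3]
  = -(1/3)    [3 ≡ 3 mod 8 ⇒ (2/3) = -1]
  = -1    [(1/3) = 1]
(35/41) = -1, and 41 is prime, so 35 is not a quadratic residue mod 41.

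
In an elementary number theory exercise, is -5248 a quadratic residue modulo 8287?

no

(-5248/8287)
  = -(5248/8287)    [8287 ≡ 3 mod 4 ⇒ (-1/8287) = -1]
  = -(41/8287)    [8287 ≡ 7 mod 8 ⇒ (2/8287)^7 = +1]
  = -(8287/41)    [QR: 41 ≡ 1 mod 4, sign kept]
  = -(5/41)    [8287 ≡ 5 mod 41]
  = -(41/5)    [QR: 5 ≡ 1 mod 4, sign kept]
  = -(1/5)    [41 ≡ 1 mod 5]
  = -1    [(1/5) = 1]
(-5248/8287) = -1, and 8287 is prime, so -5248 is not a quadratic residue mod 8287.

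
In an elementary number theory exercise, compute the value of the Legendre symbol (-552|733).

(-552|733)
  = (181|733)    [-552 ≡ 181 mod 733]
  = (733|181)    [QR: 181 ≡ 1 mod 4, sign kept]
  = (9|181)    [733 ≡ 9 mod 181]
  = (181|9)    [QR: 9 ≡ 1 mod 4, sign kept]
  = (1|9)    [181 ≡ 1 mod 9]
  = 1    [(1|9) = 1]

1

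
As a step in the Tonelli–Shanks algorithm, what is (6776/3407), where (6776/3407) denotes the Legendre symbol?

Reduce the numerator: 6776 ≡ 3369 (mod 3407), so (6776/3407) = (3369/3407).
3369 ≡ 1 (mod 4), so quadratic reciprocity gives (3369/3407) = (3407/3369). Reduce: 3407 ≡ 38 (mod 3369). Now have (38/3369).
Factor out 2: 38 = 2·19. Since 3369 ≡ 1 (mod 8), (2/3369) = +1. Now have (19/3369).
3369 ≡ 1 (mod 4), so quadratic reciprocity gives (19/3369) = (3369/19). Reduce: 3369 ≡ 6 (mod 19). Now have (6/19).
Factor out 2: 6 = 2·3. Since 19 ≡ 3 (mod 8), (2/19) = -1. Now have -(3/19).
Both 3 ≡ 3 and 19 ≡ 3 (mod 4), so reciprocity gives (3/19) = -(19/3). Reduce: 19 ≡ 1 (mod 3). Now have (1/3).
(1/3) = 1. Collecting the sign factors: 1.

1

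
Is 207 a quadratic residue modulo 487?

no

(207/487)
  = -(487/207)    [QR: both ≡ 3 mod 4, sign flips]
  = -(73/207)    [487 ≡ 73 mod 207]
  = -(207/73)    [QR: 73 ≡ 1 mod 4, sign kept]
  = -(61/73)    [207 ≡ 61 mod 73]
  = -(73/61)    [QR: 61 ≡ 1 mod 4, sign kept]
  = -(12/61)    [73 ≡ 12 mod 61]
  = -(3/61)    [61 ≡ 5 mod 8 ⇒ (2/61)^2 = +1]
  = -(61/3)    [QR: 61 ≡ 1 mod 4, sign kept]
  = -(1/3)    [61 ≡ 1 mod 3]
  = -1    [(1/3) = 1]
The Legendre symbol is -1, so x^2 ≡ 207 (mod 487) has no solution.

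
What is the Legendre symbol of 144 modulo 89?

1

(144 / 89)
  = (55 / 89)    [144 ≡ 55 mod 89]
  = (89 / 55)    [QR: 89 ≡ 1 mod 4, sign kept]
  = (34 / 55)    [89 ≡ 34 mod 55]
  = (17 / 55)    [55 ≡ 7 mod 8 ⇒ (2 / 55) = +1]
  = (55 / 17)    [QR: 17 ≡ 1 mod 4, sign kept]
  = (4 / 17)    [55 ≡ 4 mod 17]
  = (1 / 17)    [17 ≡ 1 mod 8 ⇒ (2 / 17)^2 = +1]
  = 1    [(1 / 17) = 1]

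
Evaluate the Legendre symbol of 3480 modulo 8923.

-1

(3480 / 8923)
  = -(435 / 8923)    [8923 ≡ 3 mod 8 ⇒ (2 / 8923)^3 = -1]
  = (8923 / 435)    [QR: both ≡ 3 mod 4, sign flips]
  = (223 / 435)    [8923 ≡ 223 mod 435]
  = -(435 / 223)    [QR: both ≡ 3 mod 4, sign flips]
  = -(212 / 223)    [435 ≡ 212 mod 223]
  = -(53 / 223)    [223 ≡ 7 mod 8 ⇒ (2 / 223)^2 = +1]
  = -(223 / 53)    [QR: 53 ≡ 1 mod 4, sign kept]
  = -(11 / 53)    [223 ≡ 11 mod 53]
  = -(53 / 11)    [QR: 53 ≡ 1 mod 4, sign kept]
  = -(9 / 11)    [53 ≡ 9 mod 11]
  = -(11 / 9)    [QR: 9 ≡ 1 mod 4, sign kept]
  = -(2 / 9)    [11 ≡ 2 mod 9]
  = -(1 / 9)    [9 ≡ 1 mod 8 ⇒ (2 / 9) = +1]
  = -1    [(1 / 9) = 1]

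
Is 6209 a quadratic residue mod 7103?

no

6209 ≡ 1 (mod 4), so quadratic reciprocity gives (6209/7103) = (7103/6209). Reduce: 7103 ≡ 894 (mod 6209). Now have (894/6209).
Factor out 2: 894 = 2·447. Since 6209 ≡ 1 (mod 8), (2/6209) = +1. Now have (447/6209).
6209 ≡ 1 (mod 4), so quadratic reciprocity gives (447/6209) = (6209/447). Reduce: 6209 ≡ 398 (mod 447). Now have (398/447).
Factor out 2: 398 = 2·199. Since 447 ≡ 7 (mod 8), (2/447) = +1. Now have (199/447).
Both 199 ≡ 3 and 447 ≡ 3 (mod 4), so reciprocity gives (199/447) = -(447/199). Reduce: 447 ≡ 49 (mod 199). Now have -(49/199).
49 ≡ 1 (mod 4), so quadratic reciprocity gives (49/199) = (199/49). Reduce: 199 ≡ 3 (mod 49). Now have -(3/49).
49 ≡ 1 (mod 4), so quadratic reciprocity gives (3/49) = (49/3). Reduce: 49 ≡ 1 (mod 3). Now have -(1/3).
(1/3) = 1. Collecting the sign factors: -1.
The Legendre symbol is -1, so x^2 ≡ 6209 (mod 7103) has no solution.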